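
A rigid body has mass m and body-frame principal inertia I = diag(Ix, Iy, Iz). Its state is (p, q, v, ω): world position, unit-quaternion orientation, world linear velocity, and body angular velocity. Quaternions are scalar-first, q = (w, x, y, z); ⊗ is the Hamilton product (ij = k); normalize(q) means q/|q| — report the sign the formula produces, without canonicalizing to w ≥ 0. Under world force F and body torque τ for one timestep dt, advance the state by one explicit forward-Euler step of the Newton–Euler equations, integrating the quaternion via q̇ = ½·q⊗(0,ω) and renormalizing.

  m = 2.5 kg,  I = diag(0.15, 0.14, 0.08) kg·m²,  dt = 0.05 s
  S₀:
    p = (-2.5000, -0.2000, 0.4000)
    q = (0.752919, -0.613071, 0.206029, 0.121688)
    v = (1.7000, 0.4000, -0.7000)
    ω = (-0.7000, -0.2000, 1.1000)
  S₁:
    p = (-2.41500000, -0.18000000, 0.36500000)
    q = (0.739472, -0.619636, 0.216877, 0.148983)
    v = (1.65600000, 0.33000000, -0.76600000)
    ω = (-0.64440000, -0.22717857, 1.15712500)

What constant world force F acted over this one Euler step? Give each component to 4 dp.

Δv = v₁−v₀ = (-0.04400000, -0.07000000, -0.06600000)
m·(v₁−v₀)/dt = (-2.2000, -3.5000, -3.3000)

F = (-2.2000, -3.5000, -3.3000)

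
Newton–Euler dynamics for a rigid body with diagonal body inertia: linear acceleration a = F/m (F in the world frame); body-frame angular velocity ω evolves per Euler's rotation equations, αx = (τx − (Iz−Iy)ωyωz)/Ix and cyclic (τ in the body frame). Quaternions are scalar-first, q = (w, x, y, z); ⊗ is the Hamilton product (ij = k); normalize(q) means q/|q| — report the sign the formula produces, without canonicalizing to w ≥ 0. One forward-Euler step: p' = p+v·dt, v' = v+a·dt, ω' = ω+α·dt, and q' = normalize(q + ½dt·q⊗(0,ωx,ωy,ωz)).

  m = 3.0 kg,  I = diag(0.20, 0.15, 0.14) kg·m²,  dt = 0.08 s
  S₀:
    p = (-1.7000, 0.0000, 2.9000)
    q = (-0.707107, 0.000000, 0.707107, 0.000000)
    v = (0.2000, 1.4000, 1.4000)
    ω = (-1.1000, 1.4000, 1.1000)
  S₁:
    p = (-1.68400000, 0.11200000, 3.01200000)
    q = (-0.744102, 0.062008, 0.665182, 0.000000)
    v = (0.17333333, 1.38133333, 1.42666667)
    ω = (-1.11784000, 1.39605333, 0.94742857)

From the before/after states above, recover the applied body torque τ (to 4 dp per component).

Δω = ω₁−ω₀ = (-0.01784000, -0.00394667, -0.15257143)
I·α + gyro = (-0.0600, -0.0800, -0.1900)

τ = (-0.0600, -0.0800, -0.1900)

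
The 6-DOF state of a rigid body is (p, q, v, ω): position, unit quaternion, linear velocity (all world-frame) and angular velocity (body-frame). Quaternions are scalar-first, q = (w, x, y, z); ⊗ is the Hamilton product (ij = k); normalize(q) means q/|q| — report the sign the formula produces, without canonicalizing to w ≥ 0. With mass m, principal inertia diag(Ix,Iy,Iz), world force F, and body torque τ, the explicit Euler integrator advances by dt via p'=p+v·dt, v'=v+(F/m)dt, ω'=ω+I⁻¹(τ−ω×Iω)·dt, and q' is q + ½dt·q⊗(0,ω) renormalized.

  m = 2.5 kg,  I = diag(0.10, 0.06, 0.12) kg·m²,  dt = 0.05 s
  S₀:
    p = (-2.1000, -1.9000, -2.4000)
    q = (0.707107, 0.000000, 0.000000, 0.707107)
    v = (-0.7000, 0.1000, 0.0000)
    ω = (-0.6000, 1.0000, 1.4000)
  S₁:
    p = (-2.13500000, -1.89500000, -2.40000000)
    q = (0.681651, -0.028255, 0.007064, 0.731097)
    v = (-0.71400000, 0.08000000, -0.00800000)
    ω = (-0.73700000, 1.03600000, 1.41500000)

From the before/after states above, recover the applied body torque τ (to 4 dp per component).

ω₁ − ω₀ = (-0.13700000, 0.03600000, 0.01500000)
ω₀×(Iω₀) = (0.0840, 0.0168, 0.0240)
τ = I·(Δω/dt) + ω₀×(Iω₀) = (-0.1900, 0.0600, 0.0600)

τ = (-0.1900, 0.0600, 0.0600)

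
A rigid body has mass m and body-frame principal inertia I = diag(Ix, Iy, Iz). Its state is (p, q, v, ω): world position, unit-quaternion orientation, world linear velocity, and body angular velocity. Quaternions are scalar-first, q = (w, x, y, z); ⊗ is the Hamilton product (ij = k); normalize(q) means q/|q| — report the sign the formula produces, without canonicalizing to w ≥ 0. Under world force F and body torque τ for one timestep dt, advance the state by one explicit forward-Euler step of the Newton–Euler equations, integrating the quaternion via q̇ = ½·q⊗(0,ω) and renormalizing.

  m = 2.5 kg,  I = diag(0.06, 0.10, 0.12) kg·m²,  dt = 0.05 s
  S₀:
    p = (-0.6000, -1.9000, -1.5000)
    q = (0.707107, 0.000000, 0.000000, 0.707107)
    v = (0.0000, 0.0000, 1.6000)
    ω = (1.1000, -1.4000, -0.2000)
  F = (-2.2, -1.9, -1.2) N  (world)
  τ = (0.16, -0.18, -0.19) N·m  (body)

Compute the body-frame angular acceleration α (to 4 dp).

α = (2.5733, -1.9320, -1.0700)

gyro term ω×Iω = (0.0056, 0.0132, -0.0616)
angular accel α = (2.5733, -1.9320, -1.0700)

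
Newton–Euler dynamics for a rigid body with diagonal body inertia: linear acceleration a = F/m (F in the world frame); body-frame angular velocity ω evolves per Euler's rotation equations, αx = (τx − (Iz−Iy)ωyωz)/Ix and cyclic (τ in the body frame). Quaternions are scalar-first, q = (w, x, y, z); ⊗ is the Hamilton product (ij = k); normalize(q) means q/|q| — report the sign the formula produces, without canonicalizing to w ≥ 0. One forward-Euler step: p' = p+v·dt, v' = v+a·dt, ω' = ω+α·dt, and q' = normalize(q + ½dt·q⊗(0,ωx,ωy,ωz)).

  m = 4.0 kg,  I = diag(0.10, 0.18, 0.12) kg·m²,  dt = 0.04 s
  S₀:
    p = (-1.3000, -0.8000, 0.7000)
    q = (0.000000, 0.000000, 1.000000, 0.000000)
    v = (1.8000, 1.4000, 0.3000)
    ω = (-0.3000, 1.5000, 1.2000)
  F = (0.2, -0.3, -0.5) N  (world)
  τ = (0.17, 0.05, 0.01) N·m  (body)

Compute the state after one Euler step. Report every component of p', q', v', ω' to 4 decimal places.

precession coupling ω×(Iω) = (-0.1080, 0.0072, -0.0360)
angular accel α = (2.7800, 0.2378, 0.3833)
ω' = ω + α·dt = (-0.1888, 1.5095, 1.2153)
2q̇ = q⊗(0,ω) = (-1.5000000, 1.2000000, 0.0000000, 0.3000000)
updated quaternion q' = (-0.0300, 0.0240, 0.9992, 0.0060)
new position p' = (-1.2280, -0.7440, 0.7120)
new velocity v' = (1.8020, 1.3970, 0.2950)

p' = (-1.2280, -0.7440, 0.7120)
q' = (-0.0300, 0.0240, 0.9992, 0.0060)
v' = (1.8020, 1.3970, 0.2950)
ω' = (-0.1888, 1.5095, 1.2153)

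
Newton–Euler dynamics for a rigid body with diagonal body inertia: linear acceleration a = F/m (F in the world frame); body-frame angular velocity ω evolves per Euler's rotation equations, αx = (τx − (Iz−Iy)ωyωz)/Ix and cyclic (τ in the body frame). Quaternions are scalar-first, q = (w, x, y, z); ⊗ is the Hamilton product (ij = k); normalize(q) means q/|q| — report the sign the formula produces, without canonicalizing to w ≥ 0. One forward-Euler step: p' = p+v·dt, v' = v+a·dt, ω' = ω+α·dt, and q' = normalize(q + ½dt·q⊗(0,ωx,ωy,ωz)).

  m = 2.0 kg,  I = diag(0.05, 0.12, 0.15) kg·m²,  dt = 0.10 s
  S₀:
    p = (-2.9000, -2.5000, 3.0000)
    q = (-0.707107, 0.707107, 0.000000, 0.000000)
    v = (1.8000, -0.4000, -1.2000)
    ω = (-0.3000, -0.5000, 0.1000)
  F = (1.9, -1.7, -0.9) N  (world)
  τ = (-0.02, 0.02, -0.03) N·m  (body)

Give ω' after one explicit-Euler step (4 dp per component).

ω' = (-0.3370, -0.4858, 0.0730)

ω×(Iω) gyroscopic = (-0.0015, 0.0030, 0.0105)
(τ − ω×Iω)/I = (-0.3700, 0.1417, -0.2700)
ω + α·dt = (-0.3370, -0.4858, 0.0730)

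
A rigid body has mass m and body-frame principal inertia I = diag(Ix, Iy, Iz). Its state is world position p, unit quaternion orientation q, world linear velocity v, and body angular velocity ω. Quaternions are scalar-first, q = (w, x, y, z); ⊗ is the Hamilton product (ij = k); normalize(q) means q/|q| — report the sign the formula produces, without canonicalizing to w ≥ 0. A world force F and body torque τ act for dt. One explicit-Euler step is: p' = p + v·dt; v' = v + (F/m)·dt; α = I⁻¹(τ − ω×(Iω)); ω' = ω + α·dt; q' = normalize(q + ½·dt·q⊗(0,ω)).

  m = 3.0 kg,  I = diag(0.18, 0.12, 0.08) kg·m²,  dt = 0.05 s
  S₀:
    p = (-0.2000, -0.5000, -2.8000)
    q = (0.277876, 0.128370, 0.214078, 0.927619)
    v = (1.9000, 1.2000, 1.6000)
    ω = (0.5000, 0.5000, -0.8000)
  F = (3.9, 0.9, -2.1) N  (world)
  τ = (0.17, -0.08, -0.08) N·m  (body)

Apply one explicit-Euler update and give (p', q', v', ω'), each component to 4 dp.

precession coupling ω×(Iω) = (0.0160, -0.0400, -0.0150)
(τ − ω×Iω)/I = (0.8556, -0.3333, -0.8125)
ω' = ω + α·dt = (0.5428, 0.4833, -0.8406)
Hamilton product q⊗(0,ω) = (0.5708712, -0.4961339, 0.7054435, -0.2651548)
updated quaternion q' = (0.2920, 0.1159, 0.2316, 0.9207)
p + v·dt = (-0.1050, -0.4400, -2.7200)
new velocity v' = (1.9650, 1.2150, 1.5650)

p' = (-0.1050, -0.4400, -2.7200)
q' = (0.2920, 0.1159, 0.2316, 0.9207)
v' = (1.9650, 1.2150, 1.5650)
ω' = (0.5428, 0.4833, -0.8406)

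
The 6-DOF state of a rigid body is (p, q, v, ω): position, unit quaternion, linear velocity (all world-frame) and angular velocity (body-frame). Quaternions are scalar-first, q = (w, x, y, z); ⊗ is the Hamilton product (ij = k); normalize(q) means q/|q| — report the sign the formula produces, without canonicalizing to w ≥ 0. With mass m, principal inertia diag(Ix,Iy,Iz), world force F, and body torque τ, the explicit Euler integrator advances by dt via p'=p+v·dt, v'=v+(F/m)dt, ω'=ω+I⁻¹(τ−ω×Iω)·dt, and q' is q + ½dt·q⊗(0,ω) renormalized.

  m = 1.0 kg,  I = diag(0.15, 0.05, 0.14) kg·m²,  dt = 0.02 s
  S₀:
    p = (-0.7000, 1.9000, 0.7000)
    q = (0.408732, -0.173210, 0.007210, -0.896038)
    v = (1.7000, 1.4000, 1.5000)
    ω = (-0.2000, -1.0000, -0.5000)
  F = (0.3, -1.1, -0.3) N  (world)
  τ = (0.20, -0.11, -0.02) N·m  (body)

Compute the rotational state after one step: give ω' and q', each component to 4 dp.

ω×(Iω) gyroscopic = (0.0450, 0.0010, -0.0200)
angular accel α = (1.0333, -2.2200, 0.0000)
new body rate ω' = (-0.1793, -1.0444, -0.5000)
q⊗(0,ω) = (-0.4754510, -0.9813894, -0.3161294, -0.0297140)
q + ½dt·q⊗(0,ω), renormalized = (0.4040, -0.1830, 0.0040, -0.8963)

ω' = (-0.1793, -1.0444, -0.5000)
q' = (0.4040, -0.1830, 0.0040, -0.8963)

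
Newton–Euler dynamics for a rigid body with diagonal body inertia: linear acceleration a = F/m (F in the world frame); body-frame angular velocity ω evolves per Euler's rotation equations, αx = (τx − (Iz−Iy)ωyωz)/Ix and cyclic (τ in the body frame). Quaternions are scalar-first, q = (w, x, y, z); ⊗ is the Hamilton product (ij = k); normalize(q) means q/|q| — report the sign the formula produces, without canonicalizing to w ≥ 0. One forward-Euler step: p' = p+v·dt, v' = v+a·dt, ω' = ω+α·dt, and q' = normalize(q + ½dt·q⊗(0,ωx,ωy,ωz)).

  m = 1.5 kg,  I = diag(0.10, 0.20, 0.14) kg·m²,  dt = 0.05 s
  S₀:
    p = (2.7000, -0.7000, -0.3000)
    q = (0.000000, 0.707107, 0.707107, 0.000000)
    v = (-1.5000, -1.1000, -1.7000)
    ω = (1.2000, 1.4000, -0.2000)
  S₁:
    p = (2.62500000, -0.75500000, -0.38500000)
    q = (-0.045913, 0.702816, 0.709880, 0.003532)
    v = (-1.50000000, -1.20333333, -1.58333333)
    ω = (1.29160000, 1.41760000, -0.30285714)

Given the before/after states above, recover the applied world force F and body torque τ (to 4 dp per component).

velocity change Δv = (0.00000000, -0.10333333, 0.11666667)
m·(v₁−v₀)/dt = (0.0000, -3.1000, 3.5000)
rate change Δω = (0.09160000, 0.01760000, -0.10285714)
applied torque τ = (0.2000, 0.0800, -0.1200)

F = (0.0000, -3.1000, 3.5000)
τ = (0.2000, 0.0800, -0.1200)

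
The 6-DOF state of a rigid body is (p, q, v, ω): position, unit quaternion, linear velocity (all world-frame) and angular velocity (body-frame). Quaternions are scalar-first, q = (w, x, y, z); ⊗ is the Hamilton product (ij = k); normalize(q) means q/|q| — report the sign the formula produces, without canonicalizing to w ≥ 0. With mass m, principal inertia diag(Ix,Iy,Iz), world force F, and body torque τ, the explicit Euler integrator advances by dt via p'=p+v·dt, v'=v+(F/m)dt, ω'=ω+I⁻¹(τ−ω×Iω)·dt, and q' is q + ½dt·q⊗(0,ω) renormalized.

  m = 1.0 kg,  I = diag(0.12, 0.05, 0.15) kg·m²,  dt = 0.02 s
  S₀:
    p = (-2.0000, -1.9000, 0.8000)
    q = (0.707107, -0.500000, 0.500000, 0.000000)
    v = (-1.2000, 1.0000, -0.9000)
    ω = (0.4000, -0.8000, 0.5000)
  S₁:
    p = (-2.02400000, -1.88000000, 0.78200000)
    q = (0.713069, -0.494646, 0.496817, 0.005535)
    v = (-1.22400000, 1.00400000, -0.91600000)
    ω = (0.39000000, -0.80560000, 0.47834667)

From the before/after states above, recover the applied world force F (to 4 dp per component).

F = (-1.2000, 0.2000, -0.8000)

v₁ − v₀ = (-0.02400000, 0.00400000, -0.01600000)
applied force F = (-1.2000, 0.2000, -0.8000)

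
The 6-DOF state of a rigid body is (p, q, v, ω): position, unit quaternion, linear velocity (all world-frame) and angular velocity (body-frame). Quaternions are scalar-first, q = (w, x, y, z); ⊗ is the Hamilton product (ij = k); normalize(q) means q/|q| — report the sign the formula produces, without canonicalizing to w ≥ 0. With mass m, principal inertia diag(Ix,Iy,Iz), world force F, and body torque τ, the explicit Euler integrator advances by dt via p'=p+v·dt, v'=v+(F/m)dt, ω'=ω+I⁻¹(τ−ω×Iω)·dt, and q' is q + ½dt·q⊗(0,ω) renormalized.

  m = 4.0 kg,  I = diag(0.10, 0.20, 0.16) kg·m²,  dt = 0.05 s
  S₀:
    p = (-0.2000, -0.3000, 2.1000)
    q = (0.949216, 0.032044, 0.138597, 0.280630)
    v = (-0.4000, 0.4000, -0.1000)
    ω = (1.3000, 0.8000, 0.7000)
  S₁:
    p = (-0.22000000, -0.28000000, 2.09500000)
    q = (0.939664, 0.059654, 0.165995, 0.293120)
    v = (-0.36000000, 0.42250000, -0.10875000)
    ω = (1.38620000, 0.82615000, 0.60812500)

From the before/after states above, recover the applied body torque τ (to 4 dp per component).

Δω = ω₁−ω₀ = (0.08620000, 0.02615000, -0.09187500)
precession coupling = (-0.0224, -0.0546, 0.1040)
applied torque τ = (0.1500, 0.0500, -0.1900)

τ = (0.1500, 0.0500, -0.1900)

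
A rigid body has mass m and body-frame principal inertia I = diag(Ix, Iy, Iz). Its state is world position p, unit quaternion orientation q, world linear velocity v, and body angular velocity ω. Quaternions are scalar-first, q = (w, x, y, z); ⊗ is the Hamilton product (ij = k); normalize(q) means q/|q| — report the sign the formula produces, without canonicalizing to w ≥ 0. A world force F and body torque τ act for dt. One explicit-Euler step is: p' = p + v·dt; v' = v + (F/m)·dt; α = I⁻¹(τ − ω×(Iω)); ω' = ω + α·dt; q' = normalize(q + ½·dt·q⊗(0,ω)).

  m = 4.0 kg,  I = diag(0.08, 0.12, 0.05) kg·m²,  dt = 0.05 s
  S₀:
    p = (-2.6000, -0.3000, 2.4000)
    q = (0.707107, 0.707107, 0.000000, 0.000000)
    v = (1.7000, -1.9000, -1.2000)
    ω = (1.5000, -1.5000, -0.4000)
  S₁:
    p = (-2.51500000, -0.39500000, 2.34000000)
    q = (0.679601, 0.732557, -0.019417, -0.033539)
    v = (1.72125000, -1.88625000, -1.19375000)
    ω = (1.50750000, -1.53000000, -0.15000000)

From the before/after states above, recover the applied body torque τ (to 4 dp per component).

rate change Δω = (0.00750000, -0.03000000, 0.25000000)
ω₀×(Iω₀) = (-0.0420, -0.0180, -0.0900)
τ = I·(Δω/dt) + ω₀×(Iω₀) = (-0.0300, -0.0900, 0.1600)

τ = (-0.0300, -0.0900, 0.1600)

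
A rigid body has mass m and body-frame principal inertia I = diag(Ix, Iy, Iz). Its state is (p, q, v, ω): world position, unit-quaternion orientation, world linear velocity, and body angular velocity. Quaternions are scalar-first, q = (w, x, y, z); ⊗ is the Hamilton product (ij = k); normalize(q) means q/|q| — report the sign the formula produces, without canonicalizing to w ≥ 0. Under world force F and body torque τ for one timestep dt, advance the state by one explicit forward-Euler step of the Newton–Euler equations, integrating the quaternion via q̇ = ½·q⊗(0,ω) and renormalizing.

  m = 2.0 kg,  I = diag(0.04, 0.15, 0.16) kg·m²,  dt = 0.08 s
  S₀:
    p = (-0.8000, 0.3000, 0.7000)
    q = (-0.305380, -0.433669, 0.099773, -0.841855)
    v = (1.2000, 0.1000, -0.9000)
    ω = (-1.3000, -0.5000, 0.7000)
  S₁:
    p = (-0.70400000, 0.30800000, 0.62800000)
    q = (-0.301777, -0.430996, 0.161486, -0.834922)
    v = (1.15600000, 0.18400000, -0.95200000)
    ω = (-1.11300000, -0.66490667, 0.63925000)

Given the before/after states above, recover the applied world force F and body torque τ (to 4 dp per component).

Δv = v₁−v₀ = (-0.04400000, 0.08400000, -0.05200000)
m·(v₁−v₀)/dt = (-1.1000, 2.1000, -1.3000)
Δω = ω₁−ω₀ = (0.18700000, -0.16490667, -0.06075000)
precession coupling = (-0.0035, 0.1092, 0.0715)
τ = I·(Δω/dt) + ω₀×(Iω₀) = (0.0900, -0.2000, -0.0500)

F = (-1.1000, 2.1000, -1.3000)
τ = (0.0900, -0.2000, -0.0500)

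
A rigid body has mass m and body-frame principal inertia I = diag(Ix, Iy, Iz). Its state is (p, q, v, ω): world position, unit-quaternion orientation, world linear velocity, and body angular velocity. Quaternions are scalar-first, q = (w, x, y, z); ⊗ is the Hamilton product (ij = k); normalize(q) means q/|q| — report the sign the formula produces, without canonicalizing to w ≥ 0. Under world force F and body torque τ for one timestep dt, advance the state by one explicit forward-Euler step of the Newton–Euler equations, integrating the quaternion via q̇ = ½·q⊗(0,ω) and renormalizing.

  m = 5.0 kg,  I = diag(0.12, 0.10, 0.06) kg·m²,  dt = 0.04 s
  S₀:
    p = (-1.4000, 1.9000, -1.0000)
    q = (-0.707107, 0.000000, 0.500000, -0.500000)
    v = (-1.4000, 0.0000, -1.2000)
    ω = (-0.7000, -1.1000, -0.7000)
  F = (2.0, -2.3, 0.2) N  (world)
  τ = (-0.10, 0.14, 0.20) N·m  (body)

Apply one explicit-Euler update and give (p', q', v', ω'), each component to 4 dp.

a = F/m = (0.4000, -0.4600, 0.0400)
p + v·dt = (-1.4560, 1.9000, -1.0480)
new velocity v' = (-1.3840, -0.0184, -1.1984)
(τ − ω×Iω)/I = (-0.5767, 1.1060, 3.5900)
ω + α·dt = (-0.7231, -1.0558, -0.5564)
q⊗(0,ω) = (0.2000000, -0.4050251, 1.1278177, 0.8449749)
q + ½dt·q⊗(0,ω), renormalized = (-0.7028, -0.0081, 0.5223, -0.4829)

p' = (-1.4560, 1.9000, -1.0480)
q' = (-0.7028, -0.0081, 0.5223, -0.4829)
v' = (-1.3840, -0.0184, -1.1984)
ω' = (-0.7231, -1.0558, -0.5564)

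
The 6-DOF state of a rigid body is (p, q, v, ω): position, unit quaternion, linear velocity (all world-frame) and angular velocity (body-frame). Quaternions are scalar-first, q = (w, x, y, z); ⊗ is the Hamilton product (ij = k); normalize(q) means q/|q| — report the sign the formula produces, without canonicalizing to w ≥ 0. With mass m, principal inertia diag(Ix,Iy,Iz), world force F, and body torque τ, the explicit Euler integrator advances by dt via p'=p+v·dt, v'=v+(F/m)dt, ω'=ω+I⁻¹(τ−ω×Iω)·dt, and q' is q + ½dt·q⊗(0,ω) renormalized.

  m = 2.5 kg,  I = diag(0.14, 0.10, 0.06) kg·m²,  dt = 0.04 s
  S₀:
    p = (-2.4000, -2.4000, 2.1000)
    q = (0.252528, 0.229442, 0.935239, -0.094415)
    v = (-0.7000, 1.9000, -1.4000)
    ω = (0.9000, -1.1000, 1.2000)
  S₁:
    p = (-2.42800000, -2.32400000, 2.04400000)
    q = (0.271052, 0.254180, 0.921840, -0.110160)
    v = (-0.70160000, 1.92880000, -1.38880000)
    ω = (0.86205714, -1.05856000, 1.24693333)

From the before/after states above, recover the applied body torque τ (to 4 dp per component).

rate change Δω = (-0.03794286, 0.04144000, 0.04693333)
ω₀×(Iω₀) = (0.0528, 0.0864, 0.0396)
applied torque τ = (-0.0800, 0.1900, 0.1100)

τ = (-0.0800, 0.1900, 0.1100)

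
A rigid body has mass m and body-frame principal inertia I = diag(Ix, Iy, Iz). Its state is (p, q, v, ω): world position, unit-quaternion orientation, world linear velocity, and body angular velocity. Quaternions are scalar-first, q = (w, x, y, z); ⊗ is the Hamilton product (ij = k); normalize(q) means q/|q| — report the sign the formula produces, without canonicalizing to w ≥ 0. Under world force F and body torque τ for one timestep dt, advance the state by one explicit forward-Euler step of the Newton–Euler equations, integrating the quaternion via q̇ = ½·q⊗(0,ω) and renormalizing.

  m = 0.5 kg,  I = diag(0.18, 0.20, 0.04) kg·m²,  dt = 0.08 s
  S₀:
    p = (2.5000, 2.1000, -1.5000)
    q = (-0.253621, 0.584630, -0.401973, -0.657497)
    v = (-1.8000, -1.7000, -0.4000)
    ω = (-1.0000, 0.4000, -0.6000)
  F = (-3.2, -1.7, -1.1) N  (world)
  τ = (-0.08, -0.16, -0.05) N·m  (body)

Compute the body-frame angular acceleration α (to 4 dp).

α = (-0.6578, -1.2200, -1.0500)

ω×(Iω) gyroscopic = (0.0384, 0.0840, -0.0080)
(τ − ω×Iω)/I = (-0.6578, -1.2200, -1.0500)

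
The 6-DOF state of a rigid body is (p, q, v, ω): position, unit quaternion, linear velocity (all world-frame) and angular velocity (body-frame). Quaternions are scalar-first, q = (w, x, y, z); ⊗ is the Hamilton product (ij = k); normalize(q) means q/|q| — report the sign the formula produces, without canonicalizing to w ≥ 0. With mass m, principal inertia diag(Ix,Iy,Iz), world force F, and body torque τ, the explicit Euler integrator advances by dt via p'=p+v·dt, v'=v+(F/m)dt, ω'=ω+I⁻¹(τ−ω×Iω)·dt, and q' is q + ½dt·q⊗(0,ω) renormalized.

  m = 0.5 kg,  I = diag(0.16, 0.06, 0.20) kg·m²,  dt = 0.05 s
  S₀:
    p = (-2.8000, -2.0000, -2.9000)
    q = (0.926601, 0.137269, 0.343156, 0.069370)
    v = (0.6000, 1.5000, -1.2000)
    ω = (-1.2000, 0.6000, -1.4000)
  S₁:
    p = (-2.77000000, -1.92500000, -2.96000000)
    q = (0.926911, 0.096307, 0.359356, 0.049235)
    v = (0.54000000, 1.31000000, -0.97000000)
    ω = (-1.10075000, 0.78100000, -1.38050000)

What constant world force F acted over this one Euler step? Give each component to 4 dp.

velocity change Δv = (-0.06000000, -0.19000000, 0.23000000)
F = m·Δv/dt = (-0.6000, -1.9000, 2.3000)

F = (-0.6000, -1.9000, 2.3000)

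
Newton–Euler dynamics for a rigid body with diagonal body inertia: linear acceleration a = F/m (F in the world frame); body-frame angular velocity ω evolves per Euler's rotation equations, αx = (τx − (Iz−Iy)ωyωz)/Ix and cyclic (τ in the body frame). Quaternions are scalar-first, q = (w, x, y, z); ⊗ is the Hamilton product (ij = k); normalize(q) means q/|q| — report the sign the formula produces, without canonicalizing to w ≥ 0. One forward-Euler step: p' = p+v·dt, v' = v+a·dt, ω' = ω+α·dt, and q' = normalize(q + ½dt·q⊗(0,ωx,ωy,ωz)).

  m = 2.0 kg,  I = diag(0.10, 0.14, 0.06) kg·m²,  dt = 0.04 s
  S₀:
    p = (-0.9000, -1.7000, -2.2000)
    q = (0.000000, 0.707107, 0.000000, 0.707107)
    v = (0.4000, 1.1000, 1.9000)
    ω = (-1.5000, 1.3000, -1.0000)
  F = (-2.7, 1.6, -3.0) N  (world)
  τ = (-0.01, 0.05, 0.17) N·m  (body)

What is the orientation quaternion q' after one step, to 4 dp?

q⊗(0,ω) = (1.7677675, -0.9192391, -0.3535535, 0.9192391)
updated quaternion q' = (0.0353, 0.6880, -0.0071, 0.7248)

q' = (0.0353, 0.6880, -0.0071, 0.7248)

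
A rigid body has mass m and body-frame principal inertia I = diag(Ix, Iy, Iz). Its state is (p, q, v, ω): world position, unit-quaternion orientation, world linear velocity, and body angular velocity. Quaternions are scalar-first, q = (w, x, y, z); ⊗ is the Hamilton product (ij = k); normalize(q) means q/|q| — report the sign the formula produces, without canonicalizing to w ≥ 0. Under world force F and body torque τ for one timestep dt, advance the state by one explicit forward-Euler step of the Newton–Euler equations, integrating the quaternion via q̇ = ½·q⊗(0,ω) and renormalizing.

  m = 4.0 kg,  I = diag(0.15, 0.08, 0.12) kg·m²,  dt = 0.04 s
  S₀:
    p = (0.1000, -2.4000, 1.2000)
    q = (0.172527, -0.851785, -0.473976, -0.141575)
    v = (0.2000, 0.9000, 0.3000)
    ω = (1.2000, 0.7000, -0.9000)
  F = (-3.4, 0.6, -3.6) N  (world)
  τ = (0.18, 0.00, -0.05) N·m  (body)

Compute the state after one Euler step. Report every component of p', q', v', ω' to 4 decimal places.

ω×(Iω) gyroscopic = (-0.0252, -0.0324, -0.0588)
angular accel α = (1.3680, 0.4050, 0.0733)
ω + α·dt = (1.2547, 0.7162, -0.8971)
Hamilton product q⊗(0,ω) = (1.2265077, 0.7327133, -0.8157276, -0.1827526)
q + ½dt·q⊗(0,ω), renormalized = (0.1969, -0.8367, -0.4900, -0.1452)
p + v·dt = (0.1080, -2.3640, 1.2120)
v + (F/m)dt = (0.1660, 0.9060, 0.2640)

p' = (0.1080, -2.3640, 1.2120)
q' = (0.1969, -0.8367, -0.4900, -0.1452)
v' = (0.1660, 0.9060, 0.2640)
ω' = (1.2547, 0.7162, -0.8971)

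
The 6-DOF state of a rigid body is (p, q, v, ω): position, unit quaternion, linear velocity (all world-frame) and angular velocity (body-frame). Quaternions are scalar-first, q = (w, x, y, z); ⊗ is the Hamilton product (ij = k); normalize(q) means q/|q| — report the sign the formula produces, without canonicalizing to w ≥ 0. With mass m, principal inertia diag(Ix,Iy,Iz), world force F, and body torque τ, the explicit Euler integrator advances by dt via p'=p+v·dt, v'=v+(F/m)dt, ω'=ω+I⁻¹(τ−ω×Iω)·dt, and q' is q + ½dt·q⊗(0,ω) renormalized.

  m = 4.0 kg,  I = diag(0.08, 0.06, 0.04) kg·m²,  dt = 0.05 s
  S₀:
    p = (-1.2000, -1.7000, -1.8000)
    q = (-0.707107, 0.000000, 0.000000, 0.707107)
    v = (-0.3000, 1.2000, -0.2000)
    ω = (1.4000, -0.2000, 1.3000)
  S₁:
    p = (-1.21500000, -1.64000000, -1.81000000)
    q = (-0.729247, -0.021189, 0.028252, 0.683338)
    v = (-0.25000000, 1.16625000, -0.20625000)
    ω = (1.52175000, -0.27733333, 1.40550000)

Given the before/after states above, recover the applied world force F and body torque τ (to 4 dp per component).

F = (4.0000, -2.7000, -0.5000)
τ = (0.2000, -0.0200, 0.0900)

Δω = ω₁−ω₀ = (0.12175000, -0.07733333, 0.10550000)
ω₀×(Iω₀) = (0.0052, 0.0728, 0.0056)
τ = I·(Δω/dt) + ω₀×(Iω₀) = (0.2000, -0.0200, 0.0900)
Δv = v₁−v₀ = (0.05000000, -0.03375000, -0.00625000)
F = m·Δv/dt = (4.0000, -2.7000, -0.5000)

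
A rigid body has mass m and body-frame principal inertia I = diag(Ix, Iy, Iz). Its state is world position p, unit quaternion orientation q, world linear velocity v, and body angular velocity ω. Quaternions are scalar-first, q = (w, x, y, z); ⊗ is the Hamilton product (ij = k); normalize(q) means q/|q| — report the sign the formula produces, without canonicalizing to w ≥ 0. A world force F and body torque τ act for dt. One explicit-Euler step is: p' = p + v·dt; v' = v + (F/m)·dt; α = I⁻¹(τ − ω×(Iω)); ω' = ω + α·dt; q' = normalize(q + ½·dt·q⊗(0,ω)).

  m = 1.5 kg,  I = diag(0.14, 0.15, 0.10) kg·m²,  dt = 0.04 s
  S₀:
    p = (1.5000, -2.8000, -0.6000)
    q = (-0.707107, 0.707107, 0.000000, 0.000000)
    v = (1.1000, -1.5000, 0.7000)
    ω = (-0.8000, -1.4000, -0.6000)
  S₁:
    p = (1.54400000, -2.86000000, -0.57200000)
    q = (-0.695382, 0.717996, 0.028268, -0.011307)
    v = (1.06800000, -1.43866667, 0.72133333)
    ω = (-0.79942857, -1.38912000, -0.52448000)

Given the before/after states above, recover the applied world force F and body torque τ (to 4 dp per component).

ω₁ − ω₀ = (0.00057143, 0.01088000, 0.07552000)
τ = I·(Δω/dt) + ω₀×(Iω₀) = (-0.0400, 0.0600, 0.2000)
velocity change Δv = (-0.03200000, 0.06133333, 0.02133333)
F = m·Δv/dt = (-1.2000, 2.3000, 0.8000)

F = (-1.2000, 2.3000, 0.8000)
τ = (-0.0400, 0.0600, 0.2000)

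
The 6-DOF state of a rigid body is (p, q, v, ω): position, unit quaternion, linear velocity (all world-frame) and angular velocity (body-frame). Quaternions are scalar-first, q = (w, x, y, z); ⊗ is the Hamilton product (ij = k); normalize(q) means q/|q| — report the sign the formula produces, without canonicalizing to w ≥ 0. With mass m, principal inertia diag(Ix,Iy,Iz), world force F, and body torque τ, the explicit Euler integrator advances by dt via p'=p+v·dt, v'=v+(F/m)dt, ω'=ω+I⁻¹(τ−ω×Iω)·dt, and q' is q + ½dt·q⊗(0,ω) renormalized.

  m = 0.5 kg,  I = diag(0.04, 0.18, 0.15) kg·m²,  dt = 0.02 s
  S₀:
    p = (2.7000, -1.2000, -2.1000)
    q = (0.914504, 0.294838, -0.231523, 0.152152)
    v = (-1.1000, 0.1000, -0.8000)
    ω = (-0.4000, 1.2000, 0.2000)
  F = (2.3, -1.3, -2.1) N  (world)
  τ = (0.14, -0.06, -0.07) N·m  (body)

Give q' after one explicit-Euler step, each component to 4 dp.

q' = (0.9181, 0.2889, -0.2217, 0.1566)

q⊗(0,ω) = (0.3653324, -0.5946886, 0.9775764, 0.4440972)
q' = normalize(q + ½dt·q⊗(0,ω)) = (0.9181, 0.2889, -0.2217, 0.1566)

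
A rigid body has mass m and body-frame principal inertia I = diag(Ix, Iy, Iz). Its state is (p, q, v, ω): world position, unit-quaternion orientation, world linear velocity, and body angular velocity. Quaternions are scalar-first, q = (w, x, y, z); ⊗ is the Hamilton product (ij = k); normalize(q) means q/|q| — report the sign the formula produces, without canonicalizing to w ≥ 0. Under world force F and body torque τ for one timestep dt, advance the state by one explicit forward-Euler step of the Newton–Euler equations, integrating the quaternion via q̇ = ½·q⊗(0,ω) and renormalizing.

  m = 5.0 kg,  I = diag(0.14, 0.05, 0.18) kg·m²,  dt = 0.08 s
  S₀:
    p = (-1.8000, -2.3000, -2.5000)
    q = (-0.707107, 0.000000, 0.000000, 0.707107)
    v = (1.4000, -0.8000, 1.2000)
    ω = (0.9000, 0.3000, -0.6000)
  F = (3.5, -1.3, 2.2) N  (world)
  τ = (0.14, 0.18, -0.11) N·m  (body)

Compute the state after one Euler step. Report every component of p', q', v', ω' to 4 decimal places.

p' = (-1.6880, -2.3640, -2.4040)
q' = (-0.6894, -0.0339, 0.0170, 0.7233)
v' = (1.4560, -0.8208, 1.2352)
ω' = (0.9934, 0.5534, -0.6381)

linear accel F/m = (0.7000, -0.2600, 0.4400)
p + v·dt = (-1.6880, -2.3640, -2.4040)
v' = v + a·dt = (1.4560, -0.8208, 1.2352)
gyro term ω×Iω = (-0.0234, 0.0216, -0.0243)
α = I⁻¹(τ − ω×Iω) = (1.1671, 3.1680, -0.4761)
ω + α·dt = (0.9934, 0.5534, -0.6381)
q⊗(0,ω) = (0.4242642, -0.8485284, 0.4242642, 0.4242642)
q + ½dt·q⊗(0,ω), renormalized = (-0.6894, -0.0339, 0.0170, 0.7233)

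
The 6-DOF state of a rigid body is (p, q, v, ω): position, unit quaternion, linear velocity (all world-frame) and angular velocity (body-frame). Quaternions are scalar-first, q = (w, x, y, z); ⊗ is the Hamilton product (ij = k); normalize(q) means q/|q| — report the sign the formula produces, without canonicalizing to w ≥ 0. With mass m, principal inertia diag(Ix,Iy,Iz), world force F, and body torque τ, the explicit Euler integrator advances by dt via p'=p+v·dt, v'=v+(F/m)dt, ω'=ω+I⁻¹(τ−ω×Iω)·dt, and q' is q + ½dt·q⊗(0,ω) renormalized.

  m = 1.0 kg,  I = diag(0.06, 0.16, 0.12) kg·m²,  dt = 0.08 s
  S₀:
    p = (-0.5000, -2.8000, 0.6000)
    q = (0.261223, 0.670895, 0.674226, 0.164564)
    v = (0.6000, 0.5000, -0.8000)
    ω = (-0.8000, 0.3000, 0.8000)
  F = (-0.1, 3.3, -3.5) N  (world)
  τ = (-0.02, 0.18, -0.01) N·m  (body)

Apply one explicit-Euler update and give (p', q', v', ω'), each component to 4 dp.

p + v·dt = (-0.4520, -2.7600, 0.5360)
new velocity v' = (0.5920, 0.7640, -1.0800)
α = I⁻¹(τ − ω×Iω) = (-0.1733, 0.8850, 0.1167)
new body rate ω' = (-0.8139, 0.3708, 0.8093)
Hamilton product q⊗(0,ω) = (0.2027970, 0.2810332, -0.5900003, 0.9496277)
q' = normalize(q + ½dt·q⊗(0,ω)) = (0.2690, 0.6814, 0.6499, 0.2023)

p' = (-0.4520, -2.7600, 0.5360)
q' = (0.2690, 0.6814, 0.6499, 0.2023)
v' = (0.5920, 0.7640, -1.0800)
ω' = (-0.8139, 0.3708, 0.8093)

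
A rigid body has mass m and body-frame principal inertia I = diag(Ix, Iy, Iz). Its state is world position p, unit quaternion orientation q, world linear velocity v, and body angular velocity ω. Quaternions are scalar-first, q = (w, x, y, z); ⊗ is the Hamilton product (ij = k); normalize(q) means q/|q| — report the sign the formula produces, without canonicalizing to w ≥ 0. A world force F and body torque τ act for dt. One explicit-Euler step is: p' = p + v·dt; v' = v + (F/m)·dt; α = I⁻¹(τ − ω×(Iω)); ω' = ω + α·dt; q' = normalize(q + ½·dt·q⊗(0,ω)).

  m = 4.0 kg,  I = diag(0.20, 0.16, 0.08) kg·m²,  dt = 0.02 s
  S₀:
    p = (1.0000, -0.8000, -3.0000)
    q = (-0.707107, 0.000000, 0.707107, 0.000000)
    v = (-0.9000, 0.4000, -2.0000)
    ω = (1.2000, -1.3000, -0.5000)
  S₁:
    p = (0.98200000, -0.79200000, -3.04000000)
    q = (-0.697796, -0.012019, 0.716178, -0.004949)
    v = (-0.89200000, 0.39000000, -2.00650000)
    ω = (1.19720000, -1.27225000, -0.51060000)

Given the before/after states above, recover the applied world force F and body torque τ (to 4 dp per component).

Δω = ω₁−ω₀ = (-0.00280000, 0.02775000, -0.01060000)
ω₀×(Iω₀) = (-0.0520, -0.0720, 0.0624)
I·α + gyro = (-0.0800, 0.1500, 0.0200)
Δv = v₁−v₀ = (0.00800000, -0.01000000, -0.00650000)
applied force F = (1.6000, -2.0000, -1.3000)

F = (1.6000, -2.0000, -1.3000)
τ = (-0.0800, 0.1500, 0.0200)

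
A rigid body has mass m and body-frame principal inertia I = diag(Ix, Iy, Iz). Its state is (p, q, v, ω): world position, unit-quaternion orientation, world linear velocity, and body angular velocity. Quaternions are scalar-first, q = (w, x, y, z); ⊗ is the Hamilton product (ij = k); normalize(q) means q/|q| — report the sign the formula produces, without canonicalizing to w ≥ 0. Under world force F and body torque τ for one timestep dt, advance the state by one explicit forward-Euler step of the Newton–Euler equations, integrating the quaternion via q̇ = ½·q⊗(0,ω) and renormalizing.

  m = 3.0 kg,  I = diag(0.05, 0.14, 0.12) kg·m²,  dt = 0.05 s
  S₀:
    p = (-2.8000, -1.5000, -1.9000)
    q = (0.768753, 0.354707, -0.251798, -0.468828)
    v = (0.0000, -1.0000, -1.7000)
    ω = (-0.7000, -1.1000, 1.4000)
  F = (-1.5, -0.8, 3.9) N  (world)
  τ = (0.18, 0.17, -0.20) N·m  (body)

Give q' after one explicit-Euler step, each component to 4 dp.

Hamilton product q⊗(0,ω) = (0.6276763, -1.4063551, -1.0140385, 0.5098179)
q' = normalize(q + ½dt·q⊗(0,ω)) = (0.7835, 0.3192, -0.2768, -0.4556)

q' = (0.7835, 0.3192, -0.2768, -0.4556)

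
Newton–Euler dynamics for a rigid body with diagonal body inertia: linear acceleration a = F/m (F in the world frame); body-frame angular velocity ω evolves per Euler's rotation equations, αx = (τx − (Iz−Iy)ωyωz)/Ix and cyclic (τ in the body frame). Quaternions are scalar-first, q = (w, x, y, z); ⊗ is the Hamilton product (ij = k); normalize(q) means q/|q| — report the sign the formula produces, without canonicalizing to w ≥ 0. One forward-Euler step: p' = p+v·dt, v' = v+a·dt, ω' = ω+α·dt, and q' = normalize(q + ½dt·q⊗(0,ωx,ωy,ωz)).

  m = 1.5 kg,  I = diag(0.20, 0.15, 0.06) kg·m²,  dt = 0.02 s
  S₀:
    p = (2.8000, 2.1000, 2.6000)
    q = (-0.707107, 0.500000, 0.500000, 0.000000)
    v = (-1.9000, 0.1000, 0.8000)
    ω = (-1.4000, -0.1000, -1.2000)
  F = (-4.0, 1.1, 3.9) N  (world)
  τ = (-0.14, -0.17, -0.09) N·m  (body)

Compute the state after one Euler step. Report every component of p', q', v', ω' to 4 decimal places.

p' = (2.7620, 2.1020, 2.6160)
q' = (-0.6995, 0.5038, 0.5066, 0.0150)
v' = (-1.9533, 0.1147, 0.8520)
ω' = (-1.4129, -0.1540, -1.2277)

α = I⁻¹(τ − ω×Iω) = (-0.6460, -2.7013, -1.3833)
ω + α·dt = (-1.4129, -0.1540, -1.2277)
q⊗(0,ω) = (0.7500000, 0.3899498, 0.6707107, 1.4985284)
updated quaternion q' = (-0.6995, 0.5038, 0.5066, 0.0150)
a = (-2.6667, 0.7333, 2.6000)
p + v·dt = (2.7620, 2.1020, 2.6160)
v + (F/m)dt = (-1.9533, 0.1147, 0.8520)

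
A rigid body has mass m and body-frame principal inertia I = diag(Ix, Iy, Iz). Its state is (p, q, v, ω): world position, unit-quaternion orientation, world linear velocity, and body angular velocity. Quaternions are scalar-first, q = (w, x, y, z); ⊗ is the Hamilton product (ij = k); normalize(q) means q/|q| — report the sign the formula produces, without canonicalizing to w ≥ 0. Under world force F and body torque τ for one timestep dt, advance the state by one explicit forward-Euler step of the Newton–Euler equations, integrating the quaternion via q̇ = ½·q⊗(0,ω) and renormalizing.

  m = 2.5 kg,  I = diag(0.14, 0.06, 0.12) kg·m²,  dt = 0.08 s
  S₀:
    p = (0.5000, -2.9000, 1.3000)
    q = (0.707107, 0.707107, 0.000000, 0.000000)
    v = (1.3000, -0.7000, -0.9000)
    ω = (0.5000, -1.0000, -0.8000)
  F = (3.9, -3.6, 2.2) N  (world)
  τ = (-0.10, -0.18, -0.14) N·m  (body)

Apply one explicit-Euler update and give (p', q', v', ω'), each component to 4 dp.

precession coupling ω×(Iω) = (0.0480, -0.0080, 0.0400)
(τ − ω×Iω)/I = (-1.0571, -2.8667, -1.5000)
ω + α·dt = (0.4154, -1.2293, -0.9200)
Hamilton product q⊗(0,ω) = (-0.3535535, 0.3535535, -0.1414214, -1.2727926)
q' = normalize(q + ½dt·q⊗(0,ω)) = (0.6919, 0.7202, -0.0056, -0.0508)
a = F/m = (1.5600, -1.4400, 0.8800)
new position p' = (0.6040, -2.9560, 1.2280)
v' = v + a·dt = (1.4248, -0.8152, -0.8296)

p' = (0.6040, -2.9560, 1.2280)
q' = (0.6919, 0.7202, -0.0056, -0.0508)
v' = (1.4248, -0.8152, -0.8296)
ω' = (0.4154, -1.2293, -0.9200)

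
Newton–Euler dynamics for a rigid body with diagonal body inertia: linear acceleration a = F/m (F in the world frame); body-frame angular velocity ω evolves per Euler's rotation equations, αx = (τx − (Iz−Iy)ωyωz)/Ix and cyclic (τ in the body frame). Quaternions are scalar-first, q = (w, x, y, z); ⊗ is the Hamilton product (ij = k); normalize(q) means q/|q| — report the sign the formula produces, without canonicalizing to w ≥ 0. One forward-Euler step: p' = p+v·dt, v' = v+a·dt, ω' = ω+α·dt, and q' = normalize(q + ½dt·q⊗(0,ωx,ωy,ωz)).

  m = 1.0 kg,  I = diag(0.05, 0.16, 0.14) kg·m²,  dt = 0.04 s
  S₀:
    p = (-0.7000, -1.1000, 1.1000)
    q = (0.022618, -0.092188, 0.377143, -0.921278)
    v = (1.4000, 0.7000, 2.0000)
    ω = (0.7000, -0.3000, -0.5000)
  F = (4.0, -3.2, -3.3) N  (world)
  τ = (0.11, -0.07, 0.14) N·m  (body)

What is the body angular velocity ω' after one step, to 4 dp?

gyro term ω×Iω = (-0.0030, 0.0315, -0.0231)
angular accel α = (2.2600, -0.6344, 1.1650)
ω + α·dt = (0.7904, -0.3254, -0.4534)

ω' = (0.7904, -0.3254, -0.4534)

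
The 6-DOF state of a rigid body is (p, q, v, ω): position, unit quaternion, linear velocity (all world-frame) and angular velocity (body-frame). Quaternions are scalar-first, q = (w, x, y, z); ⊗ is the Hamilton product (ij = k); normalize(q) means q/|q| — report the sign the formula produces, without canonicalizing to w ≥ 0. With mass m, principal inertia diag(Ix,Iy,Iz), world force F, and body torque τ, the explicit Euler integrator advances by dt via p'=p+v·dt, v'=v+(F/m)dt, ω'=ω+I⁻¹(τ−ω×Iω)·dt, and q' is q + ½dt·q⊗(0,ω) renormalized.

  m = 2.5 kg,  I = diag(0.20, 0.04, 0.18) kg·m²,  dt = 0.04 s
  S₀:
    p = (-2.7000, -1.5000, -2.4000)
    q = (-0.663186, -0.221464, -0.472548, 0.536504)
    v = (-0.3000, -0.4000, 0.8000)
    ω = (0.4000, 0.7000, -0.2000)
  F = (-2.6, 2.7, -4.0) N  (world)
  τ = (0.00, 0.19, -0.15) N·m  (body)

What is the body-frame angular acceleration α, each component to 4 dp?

α = (0.0980, 4.7900, -0.5844)

ω×(Iω) gyroscopic = (-0.0196, -0.0016, -0.0448)
α = I⁻¹(τ − ω×Iω) = (0.0980, 4.7900, -0.5844)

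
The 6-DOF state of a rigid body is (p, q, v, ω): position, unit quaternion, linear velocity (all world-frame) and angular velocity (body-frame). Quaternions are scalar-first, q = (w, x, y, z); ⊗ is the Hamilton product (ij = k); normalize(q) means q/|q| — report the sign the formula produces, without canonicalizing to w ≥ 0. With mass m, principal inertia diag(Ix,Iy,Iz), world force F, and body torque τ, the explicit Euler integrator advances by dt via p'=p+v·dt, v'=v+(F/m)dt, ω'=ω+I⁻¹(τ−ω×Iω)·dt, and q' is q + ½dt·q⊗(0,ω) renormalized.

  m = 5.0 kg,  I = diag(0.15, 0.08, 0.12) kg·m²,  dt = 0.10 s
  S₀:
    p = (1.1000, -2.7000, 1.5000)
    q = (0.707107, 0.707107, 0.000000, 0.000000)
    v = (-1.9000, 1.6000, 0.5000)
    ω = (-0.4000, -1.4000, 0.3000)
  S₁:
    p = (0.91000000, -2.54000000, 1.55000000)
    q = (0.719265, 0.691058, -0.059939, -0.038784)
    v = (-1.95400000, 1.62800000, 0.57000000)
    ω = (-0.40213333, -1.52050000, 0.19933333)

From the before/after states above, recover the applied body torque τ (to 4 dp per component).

ω₁ − ω₀ = (-0.00213333, -0.12050000, -0.10066667)
applied torque τ = (-0.0200, -0.1000, -0.1600)

τ = (-0.0200, -0.1000, -0.1600)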